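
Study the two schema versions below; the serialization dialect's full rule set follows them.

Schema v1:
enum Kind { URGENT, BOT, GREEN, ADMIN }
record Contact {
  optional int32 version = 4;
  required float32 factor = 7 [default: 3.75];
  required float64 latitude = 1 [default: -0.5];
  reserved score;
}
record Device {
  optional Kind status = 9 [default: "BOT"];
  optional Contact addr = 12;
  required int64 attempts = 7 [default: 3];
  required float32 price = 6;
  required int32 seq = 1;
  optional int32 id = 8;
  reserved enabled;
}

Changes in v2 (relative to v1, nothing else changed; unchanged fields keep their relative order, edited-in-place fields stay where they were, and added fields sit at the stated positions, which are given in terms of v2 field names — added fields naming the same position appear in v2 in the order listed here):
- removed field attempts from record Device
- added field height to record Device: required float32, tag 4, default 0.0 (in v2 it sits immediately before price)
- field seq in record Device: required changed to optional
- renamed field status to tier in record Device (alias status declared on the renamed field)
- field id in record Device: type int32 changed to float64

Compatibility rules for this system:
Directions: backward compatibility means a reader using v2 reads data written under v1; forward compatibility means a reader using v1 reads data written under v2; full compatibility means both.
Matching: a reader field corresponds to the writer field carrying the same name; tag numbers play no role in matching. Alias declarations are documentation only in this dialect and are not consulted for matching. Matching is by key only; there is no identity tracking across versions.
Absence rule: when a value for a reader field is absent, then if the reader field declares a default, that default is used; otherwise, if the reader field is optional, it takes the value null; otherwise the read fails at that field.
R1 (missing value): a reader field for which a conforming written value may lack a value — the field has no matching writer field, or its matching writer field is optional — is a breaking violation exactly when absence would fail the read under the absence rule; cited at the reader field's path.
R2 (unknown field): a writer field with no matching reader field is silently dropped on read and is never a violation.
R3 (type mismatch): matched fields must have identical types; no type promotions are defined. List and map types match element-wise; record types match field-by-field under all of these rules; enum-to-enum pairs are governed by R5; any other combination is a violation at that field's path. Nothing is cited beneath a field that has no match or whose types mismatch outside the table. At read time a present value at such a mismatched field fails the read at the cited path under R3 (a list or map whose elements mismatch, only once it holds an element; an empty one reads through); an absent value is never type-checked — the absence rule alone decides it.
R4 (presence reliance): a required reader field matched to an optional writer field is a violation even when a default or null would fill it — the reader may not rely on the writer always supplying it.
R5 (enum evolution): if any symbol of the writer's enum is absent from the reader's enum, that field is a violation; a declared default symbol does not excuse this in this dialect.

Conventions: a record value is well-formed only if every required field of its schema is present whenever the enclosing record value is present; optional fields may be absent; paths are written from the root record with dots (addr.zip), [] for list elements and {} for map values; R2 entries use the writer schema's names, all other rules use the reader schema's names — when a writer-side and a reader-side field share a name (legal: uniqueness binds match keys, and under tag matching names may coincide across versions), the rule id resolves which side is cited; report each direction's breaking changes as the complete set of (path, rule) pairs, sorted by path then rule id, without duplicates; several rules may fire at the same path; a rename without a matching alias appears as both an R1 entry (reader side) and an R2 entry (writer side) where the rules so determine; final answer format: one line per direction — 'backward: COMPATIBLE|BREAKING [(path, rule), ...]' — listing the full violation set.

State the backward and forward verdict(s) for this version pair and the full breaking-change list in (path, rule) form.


backward: BREAKING [(id, R3)]; forward: BREAKING [(id, R3), (seq, R1), (seq, R4)]

arrows below run writer -> reader for Device
backward pass over Device, reader schema v2, writer schema v1:
  tier has no writer counterpart
  addr: paired with writer addr (Contact -> Contact; writer optional)
  height has no writer counterpart
  price: paired with writer price (float32 -> float32; writer required)
  seq: paired with writer seq (int32 -> int32; writer required)
  id: paired with writer id (int32 -> float64; writer optional)
  status (writer side), unknown to reader
  attempts (writer side), unknown to reader
  addr.version: paired with writer addr.version (int32 -> int32; writer optional)
  addr.factor: paired with writer addr.factor (float32 -> float32; writer required)
  addr.latitude: paired with writer addr.latitude (float64 -> float64; writer required)
  violation R3 at id
  => 1 violation(s): backward is BREAKING for Device
forward pass over Device, reader schema v1, writer schema v2:
  status has no writer counterpart
  addr: paired with writer addr (Contact -> Contact; writer optional)
  attempts has no writer counterpart
  price: paired with writer price (float32 -> float32; writer required)
  seq: paired with writer seq (int32 -> int32; writer optional)
  id: paired with writer id (float64 -> int32; writer optional)
  tier (writer side), unknown to reader
  height (writer side), unknown to reader
  addr.version: paired with writer addr.version (int32 -> int32; writer optional)
  addr.factor: paired with writer addr.factor (float32 -> float32; writer required)
  addr.latitude: paired with writer addr.latitude (float64 -> float64; writer required)
  violation R3 at id
  violation R1 at seq
  violation R4 at seq
  => 3 violation(s): forward is BREAKING for Device


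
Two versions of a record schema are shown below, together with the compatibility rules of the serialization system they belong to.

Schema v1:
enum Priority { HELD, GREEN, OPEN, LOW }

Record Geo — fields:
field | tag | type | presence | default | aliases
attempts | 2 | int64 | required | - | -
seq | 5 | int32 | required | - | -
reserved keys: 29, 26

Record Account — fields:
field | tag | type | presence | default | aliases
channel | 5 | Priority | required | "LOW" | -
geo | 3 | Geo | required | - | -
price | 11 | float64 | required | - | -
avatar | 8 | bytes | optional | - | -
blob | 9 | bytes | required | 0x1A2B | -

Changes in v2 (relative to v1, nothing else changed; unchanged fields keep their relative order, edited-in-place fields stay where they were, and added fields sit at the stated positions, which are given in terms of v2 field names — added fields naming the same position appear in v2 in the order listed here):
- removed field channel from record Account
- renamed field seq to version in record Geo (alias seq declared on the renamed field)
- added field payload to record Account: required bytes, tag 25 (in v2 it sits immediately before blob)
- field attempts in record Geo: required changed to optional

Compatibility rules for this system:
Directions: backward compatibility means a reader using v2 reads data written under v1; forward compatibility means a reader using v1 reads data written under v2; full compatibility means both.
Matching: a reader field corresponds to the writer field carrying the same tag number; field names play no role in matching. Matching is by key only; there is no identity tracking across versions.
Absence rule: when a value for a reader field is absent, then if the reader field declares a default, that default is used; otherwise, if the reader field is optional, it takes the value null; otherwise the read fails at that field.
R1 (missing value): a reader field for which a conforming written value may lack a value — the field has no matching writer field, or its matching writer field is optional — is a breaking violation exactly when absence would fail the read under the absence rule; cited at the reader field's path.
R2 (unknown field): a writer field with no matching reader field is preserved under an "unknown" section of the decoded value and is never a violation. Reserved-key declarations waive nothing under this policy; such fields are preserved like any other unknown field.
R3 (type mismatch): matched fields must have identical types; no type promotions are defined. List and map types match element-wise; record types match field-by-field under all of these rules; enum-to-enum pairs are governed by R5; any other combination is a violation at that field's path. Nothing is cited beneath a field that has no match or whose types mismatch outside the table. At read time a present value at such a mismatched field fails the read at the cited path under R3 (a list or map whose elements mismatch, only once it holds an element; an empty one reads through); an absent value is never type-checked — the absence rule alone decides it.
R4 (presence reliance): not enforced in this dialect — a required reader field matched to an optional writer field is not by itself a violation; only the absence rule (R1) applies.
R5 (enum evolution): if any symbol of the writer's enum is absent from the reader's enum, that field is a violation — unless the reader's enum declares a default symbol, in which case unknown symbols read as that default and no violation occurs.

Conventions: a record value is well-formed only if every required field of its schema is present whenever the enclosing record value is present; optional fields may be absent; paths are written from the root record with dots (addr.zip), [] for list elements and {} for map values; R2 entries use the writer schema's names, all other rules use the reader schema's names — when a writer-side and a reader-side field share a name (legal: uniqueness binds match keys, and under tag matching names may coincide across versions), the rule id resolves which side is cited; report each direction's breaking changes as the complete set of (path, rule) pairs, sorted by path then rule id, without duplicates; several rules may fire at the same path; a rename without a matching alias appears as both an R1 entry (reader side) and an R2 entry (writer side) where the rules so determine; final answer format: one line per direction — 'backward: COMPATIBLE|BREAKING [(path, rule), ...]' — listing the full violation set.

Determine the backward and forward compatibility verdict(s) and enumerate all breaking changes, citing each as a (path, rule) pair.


backward: BREAKING [(payload, R1)]; forward: BREAKING [(geo.attempts, R1)]

arrows below run writer -> reader for Account
backward analysis of Account with v2 as reader and v1 as writer:
  geo: Geo -> Geo, writer required; from geo
  price: float64 -> float64, writer required; from price
  avatar: bytes -> bytes, writer optional; from avatar
  payload: no writer match
  blob: bytes -> bytes, writer required; from blob
  writer field channel has no reader counterpart
  geo.attempts: int64 -> int64, writer required; from geo.attempts
  geo.version: int32 -> int32, writer required; from geo.seq
  breaking: (payload, R1)
  => 1 violation(s): backward is BREAKING for Account
forward analysis of Account with v1 as reader and v2 as writer:
  channel: no writer match
  geo: Geo -> Geo, writer required; from geo
  price: float64 -> float64, writer required; from price
  avatar: bytes -> bytes, writer optional; from avatar
  blob: bytes -> bytes, writer required; from blob
  writer field payload has no reader counterpart
  geo.attempts: int64 -> int64, writer optional; from geo.attempts
  geo.seq: int32 -> int32, writer required; from geo.version
  breaking: (geo.attempts, R1)
  => 1 violation(s): forward is BREAKING for Account


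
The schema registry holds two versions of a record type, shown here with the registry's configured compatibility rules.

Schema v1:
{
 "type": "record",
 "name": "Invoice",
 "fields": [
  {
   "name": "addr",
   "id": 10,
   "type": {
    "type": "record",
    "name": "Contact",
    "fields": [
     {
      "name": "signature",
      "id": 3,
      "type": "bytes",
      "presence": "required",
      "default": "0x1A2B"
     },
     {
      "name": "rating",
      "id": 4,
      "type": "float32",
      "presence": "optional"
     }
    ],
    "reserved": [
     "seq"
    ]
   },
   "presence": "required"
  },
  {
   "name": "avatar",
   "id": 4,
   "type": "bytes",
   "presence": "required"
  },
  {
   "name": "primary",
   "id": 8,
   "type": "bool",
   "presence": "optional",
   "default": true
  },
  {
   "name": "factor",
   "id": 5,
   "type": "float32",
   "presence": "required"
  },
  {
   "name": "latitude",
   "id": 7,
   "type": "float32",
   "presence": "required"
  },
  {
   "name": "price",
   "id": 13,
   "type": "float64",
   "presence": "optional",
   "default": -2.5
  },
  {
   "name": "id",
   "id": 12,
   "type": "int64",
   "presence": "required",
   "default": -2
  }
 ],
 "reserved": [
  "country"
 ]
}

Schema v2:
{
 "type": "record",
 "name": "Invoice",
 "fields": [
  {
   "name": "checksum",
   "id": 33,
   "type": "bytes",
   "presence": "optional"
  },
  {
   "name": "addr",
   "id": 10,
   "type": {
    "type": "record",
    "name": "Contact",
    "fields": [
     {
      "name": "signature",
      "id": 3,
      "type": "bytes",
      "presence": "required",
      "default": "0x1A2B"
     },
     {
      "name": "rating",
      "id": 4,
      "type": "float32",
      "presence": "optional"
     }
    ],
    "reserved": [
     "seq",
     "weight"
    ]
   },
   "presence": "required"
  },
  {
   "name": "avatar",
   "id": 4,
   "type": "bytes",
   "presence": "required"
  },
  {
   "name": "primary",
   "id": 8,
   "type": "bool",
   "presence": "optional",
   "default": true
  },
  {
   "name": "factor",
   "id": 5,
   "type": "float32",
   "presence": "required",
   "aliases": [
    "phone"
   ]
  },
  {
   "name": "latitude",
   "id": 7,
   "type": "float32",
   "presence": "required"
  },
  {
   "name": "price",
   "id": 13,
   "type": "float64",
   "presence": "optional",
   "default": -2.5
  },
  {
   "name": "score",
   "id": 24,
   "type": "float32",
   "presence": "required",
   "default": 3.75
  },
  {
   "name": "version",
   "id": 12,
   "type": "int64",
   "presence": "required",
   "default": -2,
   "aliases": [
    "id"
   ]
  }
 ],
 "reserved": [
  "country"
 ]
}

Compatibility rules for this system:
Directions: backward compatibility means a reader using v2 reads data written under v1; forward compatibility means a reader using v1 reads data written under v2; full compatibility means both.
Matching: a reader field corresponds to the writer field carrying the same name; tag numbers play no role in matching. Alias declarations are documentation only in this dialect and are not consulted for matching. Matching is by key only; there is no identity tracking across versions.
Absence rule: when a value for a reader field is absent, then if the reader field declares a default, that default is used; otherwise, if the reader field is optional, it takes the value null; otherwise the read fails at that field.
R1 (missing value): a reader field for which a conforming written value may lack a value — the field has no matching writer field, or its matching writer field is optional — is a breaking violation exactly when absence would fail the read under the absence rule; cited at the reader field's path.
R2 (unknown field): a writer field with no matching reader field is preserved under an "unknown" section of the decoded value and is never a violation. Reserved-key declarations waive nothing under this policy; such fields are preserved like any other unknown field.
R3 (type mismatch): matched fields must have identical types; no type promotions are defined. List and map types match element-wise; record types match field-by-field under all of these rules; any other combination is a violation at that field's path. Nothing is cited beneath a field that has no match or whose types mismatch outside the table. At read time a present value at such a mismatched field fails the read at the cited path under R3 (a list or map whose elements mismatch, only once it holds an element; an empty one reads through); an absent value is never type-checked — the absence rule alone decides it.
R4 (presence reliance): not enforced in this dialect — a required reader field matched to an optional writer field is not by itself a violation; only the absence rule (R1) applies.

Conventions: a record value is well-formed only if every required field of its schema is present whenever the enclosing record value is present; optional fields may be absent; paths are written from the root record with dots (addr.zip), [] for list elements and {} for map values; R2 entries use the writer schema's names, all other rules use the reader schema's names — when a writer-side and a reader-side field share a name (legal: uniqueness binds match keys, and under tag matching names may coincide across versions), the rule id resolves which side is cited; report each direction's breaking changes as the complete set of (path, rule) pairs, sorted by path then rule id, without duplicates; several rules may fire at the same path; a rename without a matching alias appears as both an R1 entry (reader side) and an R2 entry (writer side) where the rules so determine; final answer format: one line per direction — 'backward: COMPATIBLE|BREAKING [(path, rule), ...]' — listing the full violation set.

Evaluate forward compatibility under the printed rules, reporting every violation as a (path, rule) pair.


forward: COMPATIBLE []

the writer's type comes first in each Invoice pair
forward analysis of Invoice with v1 as reader and v2 as writer:
  addr: Contact -> Contact, writer required; from addr
  avatar: bytes -> bytes, writer required; from avatar
  primary: bool -> bool, writer optional; from primary
  factor: float32 -> float32, writer required; from factor
  latitude: float32 -> float32, writer required; from latitude
  price: float64 -> float64, writer optional; from price
  id: no writer-side match
  leftover writer field: checksum
  leftover writer field: score
  leftover writer field: version
  addr.signature: bytes -> bytes, writer required; from addr.signature
  addr.rating: float32 -> float32, writer optional; from addr.rating
  nothing fires on Invoice: forward is COMPATIBLE
checking off the Invoice differences that do not matter here:
  renamed field id to version in record Invoice (alias id declared on the renamed field) -> fires no rule on Invoice, leaving the asked answer as it is
  added field score to record Invoice: required float32, tag 24, default 3.75 (in v2 it sits immediately before version) -> fires no rule on Invoice, leaving the asked answer as it is
  added field checksum to record Invoice: optional bytes, tag 33 (in v2 it sits immediately before addr) -> fires no rule on Invoice, leaving the asked answer as it is


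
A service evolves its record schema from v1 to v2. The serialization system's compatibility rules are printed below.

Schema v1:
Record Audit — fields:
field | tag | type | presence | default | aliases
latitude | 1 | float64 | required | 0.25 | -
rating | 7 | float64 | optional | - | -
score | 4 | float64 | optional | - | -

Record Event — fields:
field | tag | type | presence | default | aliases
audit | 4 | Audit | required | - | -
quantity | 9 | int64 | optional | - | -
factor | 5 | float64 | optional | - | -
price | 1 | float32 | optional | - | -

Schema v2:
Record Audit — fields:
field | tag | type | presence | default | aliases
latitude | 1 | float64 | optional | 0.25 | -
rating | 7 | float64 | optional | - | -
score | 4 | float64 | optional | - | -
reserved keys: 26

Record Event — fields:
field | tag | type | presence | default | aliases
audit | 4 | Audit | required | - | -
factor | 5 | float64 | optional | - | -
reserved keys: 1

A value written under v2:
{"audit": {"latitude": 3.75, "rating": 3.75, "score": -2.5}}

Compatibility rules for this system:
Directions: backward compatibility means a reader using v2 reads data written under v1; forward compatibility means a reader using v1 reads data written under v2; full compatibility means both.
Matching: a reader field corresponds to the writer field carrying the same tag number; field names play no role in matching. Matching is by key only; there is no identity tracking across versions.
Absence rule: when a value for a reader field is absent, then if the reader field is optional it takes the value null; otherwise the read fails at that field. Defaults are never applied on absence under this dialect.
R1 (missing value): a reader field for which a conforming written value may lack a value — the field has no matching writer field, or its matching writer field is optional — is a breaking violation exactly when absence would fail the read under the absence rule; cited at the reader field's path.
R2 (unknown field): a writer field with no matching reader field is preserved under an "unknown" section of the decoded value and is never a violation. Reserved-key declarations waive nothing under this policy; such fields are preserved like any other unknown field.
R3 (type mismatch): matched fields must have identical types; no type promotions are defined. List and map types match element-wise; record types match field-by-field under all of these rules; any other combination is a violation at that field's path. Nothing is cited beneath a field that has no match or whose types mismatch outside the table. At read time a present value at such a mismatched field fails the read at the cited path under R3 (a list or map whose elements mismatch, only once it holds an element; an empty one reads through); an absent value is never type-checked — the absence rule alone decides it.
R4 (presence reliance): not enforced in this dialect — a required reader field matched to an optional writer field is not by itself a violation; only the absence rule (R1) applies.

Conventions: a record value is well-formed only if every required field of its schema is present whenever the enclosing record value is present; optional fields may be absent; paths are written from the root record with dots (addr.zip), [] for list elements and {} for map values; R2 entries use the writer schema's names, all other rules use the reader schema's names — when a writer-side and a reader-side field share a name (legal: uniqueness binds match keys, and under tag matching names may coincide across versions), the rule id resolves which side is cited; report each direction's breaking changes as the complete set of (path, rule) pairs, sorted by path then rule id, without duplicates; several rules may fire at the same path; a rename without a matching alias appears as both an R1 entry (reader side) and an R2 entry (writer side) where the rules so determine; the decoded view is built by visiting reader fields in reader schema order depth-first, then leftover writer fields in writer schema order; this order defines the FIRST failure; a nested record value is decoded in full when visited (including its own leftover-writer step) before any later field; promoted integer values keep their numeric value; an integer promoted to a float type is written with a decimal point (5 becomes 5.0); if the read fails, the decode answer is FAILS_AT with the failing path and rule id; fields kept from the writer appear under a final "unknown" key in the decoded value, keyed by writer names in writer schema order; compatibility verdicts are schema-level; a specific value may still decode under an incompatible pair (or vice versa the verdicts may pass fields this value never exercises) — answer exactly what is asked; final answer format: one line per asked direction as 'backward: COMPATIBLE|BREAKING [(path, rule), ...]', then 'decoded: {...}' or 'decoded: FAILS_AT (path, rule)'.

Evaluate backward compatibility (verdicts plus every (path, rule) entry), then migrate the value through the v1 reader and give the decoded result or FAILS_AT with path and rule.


the writer's type comes first in each Event pair
backward analysis of Event with v2 as reader and v1 as writer:
  audit: paired with writer audit (Audit -> Audit; writer required)
  factor: paired with writer factor (float64 -> float64; writer optional)
  leftover writer field: quantity
  leftover writer field: price
  audit.latitude: paired with writer audit.latitude (float64 -> float64; writer required)
  audit.rating: paired with writer audit.rating (float64 -> float64; writer optional)
  audit.score: paired with writer audit.score (float64 -> float64; writer optional)
  nothing fires on Event: backward is COMPATIBLE
decode walk for Event under reader schema v1:
  audit.latitude := 3.75
  audit.rating := 3.75
  audit.score := -2.5
  quantity := null (absent, optional -> null)
  factor := null (absent, optional -> null)
  price := null (absent, optional -> null)
  => decoded: {"audit": {"latitude": 3.75, "rating": 3.75, "score": -2.5}, "quantity": null, "factor": null, "price": null}
ruling out the remaining Event differences:
  removed field quantity from record Event -> no rule fires on it in Event's dialect; the asked verdict holds
  field latitude in record Audit: required changed to optional -> affects forward compatibility only, which is not asked
  removed field price from record Event (its key 1 joins the reserved list) -> no rule fires on it in Event's dialect; the asked verdict holds

backward: COMPATIBLE []; decoded: {"audit": {"latitude": 3.75, "rating": 3.75, "score": -2.5}, "quantity": null, "factor": null, "price": null}


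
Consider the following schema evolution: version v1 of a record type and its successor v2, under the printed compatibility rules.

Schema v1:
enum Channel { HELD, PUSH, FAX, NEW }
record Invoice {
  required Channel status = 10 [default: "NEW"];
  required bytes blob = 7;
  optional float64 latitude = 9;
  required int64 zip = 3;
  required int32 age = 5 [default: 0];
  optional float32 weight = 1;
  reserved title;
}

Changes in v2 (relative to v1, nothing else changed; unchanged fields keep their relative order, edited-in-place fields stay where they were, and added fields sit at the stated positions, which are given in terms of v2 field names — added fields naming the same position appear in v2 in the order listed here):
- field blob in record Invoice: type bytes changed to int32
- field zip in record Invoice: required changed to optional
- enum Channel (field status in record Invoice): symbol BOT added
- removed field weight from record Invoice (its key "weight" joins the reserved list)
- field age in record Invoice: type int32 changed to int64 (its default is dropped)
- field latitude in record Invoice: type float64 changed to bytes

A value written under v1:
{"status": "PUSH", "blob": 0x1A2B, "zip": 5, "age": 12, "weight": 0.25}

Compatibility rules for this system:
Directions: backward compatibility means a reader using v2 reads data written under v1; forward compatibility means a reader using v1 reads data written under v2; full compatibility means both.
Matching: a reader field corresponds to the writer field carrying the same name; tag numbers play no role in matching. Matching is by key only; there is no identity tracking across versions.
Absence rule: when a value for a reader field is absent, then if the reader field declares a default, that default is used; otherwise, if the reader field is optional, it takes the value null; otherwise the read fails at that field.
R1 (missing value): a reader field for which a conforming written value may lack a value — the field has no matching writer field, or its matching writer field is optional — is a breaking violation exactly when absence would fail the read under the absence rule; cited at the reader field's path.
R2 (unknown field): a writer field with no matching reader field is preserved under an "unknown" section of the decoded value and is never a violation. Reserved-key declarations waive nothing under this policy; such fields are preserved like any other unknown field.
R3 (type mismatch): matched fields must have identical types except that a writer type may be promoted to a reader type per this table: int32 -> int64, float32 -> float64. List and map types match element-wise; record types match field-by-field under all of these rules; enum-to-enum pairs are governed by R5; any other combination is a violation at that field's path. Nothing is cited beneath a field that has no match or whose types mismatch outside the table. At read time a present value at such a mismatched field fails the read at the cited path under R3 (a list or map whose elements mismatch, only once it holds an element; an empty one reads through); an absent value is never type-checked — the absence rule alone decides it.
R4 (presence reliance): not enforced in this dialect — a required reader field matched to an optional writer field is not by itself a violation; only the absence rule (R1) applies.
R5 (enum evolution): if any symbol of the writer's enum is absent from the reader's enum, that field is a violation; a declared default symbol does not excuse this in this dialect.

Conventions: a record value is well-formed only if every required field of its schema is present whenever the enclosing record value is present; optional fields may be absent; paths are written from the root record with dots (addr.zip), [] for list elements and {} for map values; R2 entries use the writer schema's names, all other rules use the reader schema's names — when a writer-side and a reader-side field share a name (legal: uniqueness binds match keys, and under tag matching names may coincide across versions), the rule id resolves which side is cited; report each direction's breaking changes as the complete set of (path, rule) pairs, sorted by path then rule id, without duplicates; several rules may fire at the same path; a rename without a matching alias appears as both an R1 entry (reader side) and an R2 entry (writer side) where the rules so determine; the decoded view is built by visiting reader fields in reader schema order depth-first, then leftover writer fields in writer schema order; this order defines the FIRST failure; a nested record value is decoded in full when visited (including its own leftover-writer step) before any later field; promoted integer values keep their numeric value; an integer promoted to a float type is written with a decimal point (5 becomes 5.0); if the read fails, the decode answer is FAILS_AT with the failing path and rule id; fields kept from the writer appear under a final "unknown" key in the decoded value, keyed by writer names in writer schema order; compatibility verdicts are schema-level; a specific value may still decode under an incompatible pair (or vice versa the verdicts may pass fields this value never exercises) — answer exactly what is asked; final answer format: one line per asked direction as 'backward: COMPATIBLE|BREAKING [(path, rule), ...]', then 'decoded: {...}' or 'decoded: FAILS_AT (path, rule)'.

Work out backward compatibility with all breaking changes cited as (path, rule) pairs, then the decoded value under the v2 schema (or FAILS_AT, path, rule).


backward: BREAKING [(blob, R3), (latitude, R3)]; decoded: FAILS_AT (blob, R3)

arrows below run writer -> reader for Invoice
backward for Invoice (reader v2, writer v1):
  writer required, Channel -> Channel: reader status maps from writer status
  writer required, bytes -> int32: reader blob maps from writer blob
  writer optional, float64 -> bytes: reader latitude maps from writer latitude
  writer required, int64 -> int64: reader zip maps from writer zip
  writer required, int32 -> int64: reader age maps from writer age
  weight (writer side), unknown to reader
  violation R3 at blob
  violation R3 at latitude
  => backward: BREAKING (2)
decoding the Invoice value with the v2 reader:
  status := "PUSH"
  read fails at blob under R3
  => FAILS_AT (blob, R3)
the other Invoice changes do not affect what is asked:
  field zip in record Invoice: required changed to optional -> matters only for Invoice's forward compatibility — outside the asked direction
  enum Channel (field status in record Invoice): symbol BOT added -> matters only for Invoice's forward compatibility — outside the asked direction
  removed field weight from record Invoice (its key "weight" joins the reserved list) -> no rule fires on it in Invoice's dialect; the asked verdict holds
  field age in record Invoice: type int32 changed to int64 (its default is dropped) -> matters only for Invoice's forward compatibility — outside the asked direction


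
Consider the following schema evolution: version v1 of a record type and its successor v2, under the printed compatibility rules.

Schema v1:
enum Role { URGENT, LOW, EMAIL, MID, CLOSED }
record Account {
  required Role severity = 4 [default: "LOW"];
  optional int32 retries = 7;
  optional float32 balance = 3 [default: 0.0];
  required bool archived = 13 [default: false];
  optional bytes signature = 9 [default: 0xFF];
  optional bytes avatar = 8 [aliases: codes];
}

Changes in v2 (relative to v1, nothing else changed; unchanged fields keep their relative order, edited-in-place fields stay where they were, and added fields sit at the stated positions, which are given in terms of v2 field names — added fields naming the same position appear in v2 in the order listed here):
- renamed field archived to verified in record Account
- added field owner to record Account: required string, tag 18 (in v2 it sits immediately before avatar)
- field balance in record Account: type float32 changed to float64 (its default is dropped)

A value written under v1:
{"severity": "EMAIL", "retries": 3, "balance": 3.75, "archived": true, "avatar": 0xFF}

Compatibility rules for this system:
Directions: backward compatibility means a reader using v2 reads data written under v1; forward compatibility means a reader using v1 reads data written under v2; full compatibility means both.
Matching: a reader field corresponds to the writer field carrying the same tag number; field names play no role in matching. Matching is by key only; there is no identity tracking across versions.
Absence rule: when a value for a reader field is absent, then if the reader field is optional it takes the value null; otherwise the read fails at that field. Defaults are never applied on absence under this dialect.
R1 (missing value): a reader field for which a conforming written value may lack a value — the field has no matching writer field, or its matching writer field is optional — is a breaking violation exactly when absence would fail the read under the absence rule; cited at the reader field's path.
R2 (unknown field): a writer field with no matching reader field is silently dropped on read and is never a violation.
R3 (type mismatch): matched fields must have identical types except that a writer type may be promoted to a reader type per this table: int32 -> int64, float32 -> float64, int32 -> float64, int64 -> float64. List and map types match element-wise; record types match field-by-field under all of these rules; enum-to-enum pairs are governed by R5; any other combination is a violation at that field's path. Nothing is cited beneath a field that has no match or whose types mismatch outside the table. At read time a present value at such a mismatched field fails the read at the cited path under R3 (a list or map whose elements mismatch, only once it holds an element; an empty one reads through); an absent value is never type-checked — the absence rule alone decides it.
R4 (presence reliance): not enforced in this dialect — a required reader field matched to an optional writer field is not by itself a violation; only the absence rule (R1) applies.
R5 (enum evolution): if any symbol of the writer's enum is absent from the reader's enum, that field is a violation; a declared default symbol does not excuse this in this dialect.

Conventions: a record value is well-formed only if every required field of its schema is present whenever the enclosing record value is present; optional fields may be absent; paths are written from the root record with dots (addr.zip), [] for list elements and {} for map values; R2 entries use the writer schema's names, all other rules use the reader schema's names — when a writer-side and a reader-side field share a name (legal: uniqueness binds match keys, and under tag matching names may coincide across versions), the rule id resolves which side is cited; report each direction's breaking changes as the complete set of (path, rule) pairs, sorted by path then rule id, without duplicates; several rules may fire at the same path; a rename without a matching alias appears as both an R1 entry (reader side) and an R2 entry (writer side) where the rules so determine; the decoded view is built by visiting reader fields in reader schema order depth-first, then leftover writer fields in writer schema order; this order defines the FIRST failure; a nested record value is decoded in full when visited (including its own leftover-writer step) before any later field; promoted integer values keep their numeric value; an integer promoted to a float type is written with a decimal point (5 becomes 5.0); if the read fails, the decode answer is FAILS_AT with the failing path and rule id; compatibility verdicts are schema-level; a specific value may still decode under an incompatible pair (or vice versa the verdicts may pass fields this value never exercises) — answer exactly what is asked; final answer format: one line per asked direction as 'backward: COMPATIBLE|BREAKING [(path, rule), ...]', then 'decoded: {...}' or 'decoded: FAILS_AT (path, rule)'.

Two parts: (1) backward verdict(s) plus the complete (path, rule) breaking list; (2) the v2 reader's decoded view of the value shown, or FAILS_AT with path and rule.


backward: BREAKING [(owner, R1)]; decoded: FAILS_AT (owner, R1)

in Account below, arrows point writer -> reader
backward analysis of Account with v2 as reader and v1 as writer:
  severity <- severity (Role -> Role, writer required)
  retries <- retries (int32 -> int32, writer optional)
  balance <- balance (float32 -> float64, writer optional)
  verified <- archived (bool -> bool, writer required)
  signature <- signature (bytes -> bytes, writer optional)
  owner has no writer counterpart
  avatar <- avatar (bytes -> bytes, writer optional)
  R1 fires at owner
  => backward verdict for Account: BREAKING, 1 violation(s)
decoding the Account value with the v2 reader:
  severity := "EMAIL"
  retries := 3
  balance := 3.75 (float32 -> float64)
  verified := true (from writer archived)
  signature := null (absent, optional -> null)
  read fails at owner under R1 (no fill)
  => FAILS_AT (owner, R1)
checking off the Account differences that do not matter here:
  renamed field archived to verified in record Account -> no rule fires on it in Account's dialect; the asked verdict holds
  field balance in record Account: type float32 changed to float64 (its default is dropped) -> affects forward compatibility only, which is not asked


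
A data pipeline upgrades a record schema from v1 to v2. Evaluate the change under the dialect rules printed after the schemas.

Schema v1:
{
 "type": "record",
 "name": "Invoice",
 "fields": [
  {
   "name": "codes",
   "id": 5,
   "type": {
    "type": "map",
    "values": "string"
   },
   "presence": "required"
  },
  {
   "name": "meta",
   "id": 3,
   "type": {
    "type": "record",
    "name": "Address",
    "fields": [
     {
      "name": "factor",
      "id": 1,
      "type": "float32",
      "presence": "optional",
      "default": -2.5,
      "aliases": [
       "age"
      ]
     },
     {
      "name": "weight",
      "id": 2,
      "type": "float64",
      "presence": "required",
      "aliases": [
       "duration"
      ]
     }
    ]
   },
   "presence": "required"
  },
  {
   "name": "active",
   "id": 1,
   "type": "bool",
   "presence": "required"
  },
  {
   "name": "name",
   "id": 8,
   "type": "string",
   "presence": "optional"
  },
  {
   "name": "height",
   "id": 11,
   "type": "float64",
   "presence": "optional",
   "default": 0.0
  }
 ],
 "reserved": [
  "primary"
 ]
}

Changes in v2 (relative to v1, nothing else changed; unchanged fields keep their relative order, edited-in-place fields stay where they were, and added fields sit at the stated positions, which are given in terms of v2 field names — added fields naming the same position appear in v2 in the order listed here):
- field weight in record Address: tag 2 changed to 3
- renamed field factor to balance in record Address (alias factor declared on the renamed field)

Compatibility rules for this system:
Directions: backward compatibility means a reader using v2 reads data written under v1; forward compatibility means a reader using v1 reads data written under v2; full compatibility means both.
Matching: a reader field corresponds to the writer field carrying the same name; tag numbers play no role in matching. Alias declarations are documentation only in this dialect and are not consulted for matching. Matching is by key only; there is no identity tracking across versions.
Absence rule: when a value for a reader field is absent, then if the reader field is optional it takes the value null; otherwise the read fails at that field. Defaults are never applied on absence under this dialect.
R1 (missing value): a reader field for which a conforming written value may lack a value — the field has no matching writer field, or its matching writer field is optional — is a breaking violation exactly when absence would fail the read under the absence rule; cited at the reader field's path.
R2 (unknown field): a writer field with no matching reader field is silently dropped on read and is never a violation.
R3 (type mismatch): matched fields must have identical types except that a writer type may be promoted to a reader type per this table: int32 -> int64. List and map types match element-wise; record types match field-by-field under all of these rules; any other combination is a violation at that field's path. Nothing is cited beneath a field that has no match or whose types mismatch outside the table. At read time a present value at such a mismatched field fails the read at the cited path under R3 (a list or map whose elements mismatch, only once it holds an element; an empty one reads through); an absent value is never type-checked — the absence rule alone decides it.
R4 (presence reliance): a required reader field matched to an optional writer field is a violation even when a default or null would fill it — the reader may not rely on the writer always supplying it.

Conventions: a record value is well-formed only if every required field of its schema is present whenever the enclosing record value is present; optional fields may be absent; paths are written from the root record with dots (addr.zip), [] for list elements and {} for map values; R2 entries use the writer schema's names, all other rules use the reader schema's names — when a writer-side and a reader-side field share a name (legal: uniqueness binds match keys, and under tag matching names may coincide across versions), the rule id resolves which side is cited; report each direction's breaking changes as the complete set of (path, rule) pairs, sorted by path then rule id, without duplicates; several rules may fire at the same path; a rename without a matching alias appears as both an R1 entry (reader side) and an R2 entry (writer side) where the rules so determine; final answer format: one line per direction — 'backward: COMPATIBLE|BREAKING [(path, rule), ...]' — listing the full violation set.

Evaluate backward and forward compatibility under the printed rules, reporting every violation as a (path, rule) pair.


each type pair in Invoice: writer, then reader
backward analysis of Invoice with v2 as reader and v1 as writer:
  codes <- codes (map<string, string> -> map<string, string>, writer required)
  meta <- meta (Address -> Address, writer required)
  active <- active (bool -> bool, writer required)
  name <- name (string -> string, writer optional)
  height <- height (float64 -> float64, writer optional)
  meta.balance: no writer-side match
  meta.weight <- meta.weight (float64 -> float64, writer required)
  leftover writer field: meta.factor
  => backward: COMPATIBLE
forward analysis of Invoice with v1 as reader and v2 as writer:
  codes <- codes (map<string, string> -> map<string, string>, writer required)
  meta <- meta (Address -> Address, writer required)
  active <- active (bool -> bool, writer required)
  name <- name (string -> string, writer optional)
  height <- height (float64 -> float64, writer optional)
  meta.factor: no writer-side match
  meta.weight <- meta.weight (float64 -> float64, writer required)
  leftover writer field: meta.balance
  => forward: COMPATIBLE

backward: COMPATIBLE []; forward: COMPATIBLE []
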